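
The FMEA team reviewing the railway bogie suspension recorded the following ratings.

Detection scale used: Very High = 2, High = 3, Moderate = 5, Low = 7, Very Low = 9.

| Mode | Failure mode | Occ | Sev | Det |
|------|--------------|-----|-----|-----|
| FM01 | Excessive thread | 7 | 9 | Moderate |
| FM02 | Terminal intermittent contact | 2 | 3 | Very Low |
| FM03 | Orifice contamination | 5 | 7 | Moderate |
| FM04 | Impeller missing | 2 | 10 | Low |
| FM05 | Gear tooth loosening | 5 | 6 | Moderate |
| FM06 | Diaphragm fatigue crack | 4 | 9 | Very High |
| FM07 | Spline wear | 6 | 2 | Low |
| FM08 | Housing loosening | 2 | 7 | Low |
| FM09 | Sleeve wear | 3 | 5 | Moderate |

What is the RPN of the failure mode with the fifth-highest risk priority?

RPN = Severity × Occurrence × Detection:
  FM01: 9 × 7 × 5 = 315
  FM02: 3 × 2 × 9 = 54
  FM03: 7 × 5 × 5 = 175
  FM04: 10 × 2 × 7 = 140
  FM05: 6 × 5 × 5 = 150
  FM06: 9 × 4 × 2 = 72
  FM07: 2 × 6 × 7 = 84
  FM08: 7 × 2 × 7 = 98
  FM09: 5 × 3 × 5 = 75
Sorted descending: 315, 175, 150, 140, 98, 84, 75, 72, 54.
The fifth-highest RPN is 98 (FM08).

98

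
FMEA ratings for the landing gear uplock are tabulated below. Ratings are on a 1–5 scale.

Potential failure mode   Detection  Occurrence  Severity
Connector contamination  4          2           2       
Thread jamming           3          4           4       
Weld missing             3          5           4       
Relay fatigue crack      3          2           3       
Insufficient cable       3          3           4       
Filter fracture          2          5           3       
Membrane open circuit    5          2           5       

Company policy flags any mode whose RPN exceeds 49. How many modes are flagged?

2

RPN = Severity × Occurrence × Detection:
  Connector contamination: 2 × 2 × 4 = 16
  Thread jamming: 4 × 4 × 3 = 48
  Weld missing: 4 × 5 × 3 = 60
  Relay fatigue crack: 3 × 2 × 3 = 18
  Insufficient cable: 4 × 3 × 3 = 36
  Filter fracture: 3 × 5 × 2 = 30
  Membrane open circuit: 5 × 2 × 5 = 50
Modes with RPN > 49: Weld missing (60), Membrane open circuit (50) → 2.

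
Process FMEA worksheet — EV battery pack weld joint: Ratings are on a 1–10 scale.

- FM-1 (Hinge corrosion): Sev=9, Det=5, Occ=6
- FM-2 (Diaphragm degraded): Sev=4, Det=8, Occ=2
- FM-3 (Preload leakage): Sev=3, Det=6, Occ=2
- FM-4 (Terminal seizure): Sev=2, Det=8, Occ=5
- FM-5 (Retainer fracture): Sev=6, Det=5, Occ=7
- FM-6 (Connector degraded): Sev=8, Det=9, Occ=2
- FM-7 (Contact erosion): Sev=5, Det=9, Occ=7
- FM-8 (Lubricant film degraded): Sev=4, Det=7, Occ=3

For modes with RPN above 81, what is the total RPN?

1023

RPN = Severity × Occurrence × Detection:
  FM-1: 9 × 6 × 5 = 270
  FM-2: 4 × 2 × 8 = 64
  FM-3: 3 × 2 × 6 = 36
  FM-4: 2 × 5 × 8 = 80
  FM-5: 6 × 7 × 5 = 210
  FM-6: 8 × 2 × 9 = 144
  FM-7: 5 × 7 × 9 = 315
  FM-8: 4 × 3 × 7 = 84
RPN > 81: FM-1 (270), FM-5 (210), FM-6 (144), FM-7 (315), FM-8 (84).
Sum: 270 + 210 + 144 + 315 + 84 = 1023.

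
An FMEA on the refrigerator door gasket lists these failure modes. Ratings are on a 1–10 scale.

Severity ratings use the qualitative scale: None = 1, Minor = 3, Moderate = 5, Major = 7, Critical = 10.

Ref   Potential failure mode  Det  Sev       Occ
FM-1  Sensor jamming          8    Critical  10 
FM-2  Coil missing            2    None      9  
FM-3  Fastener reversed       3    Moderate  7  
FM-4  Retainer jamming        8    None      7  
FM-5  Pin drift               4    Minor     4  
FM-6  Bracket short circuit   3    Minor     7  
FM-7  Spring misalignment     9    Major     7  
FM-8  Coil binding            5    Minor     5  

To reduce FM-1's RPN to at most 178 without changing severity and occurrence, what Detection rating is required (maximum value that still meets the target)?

1

FM-1: S=10, O=10, D=8 → current RPN = 800.
Fixed product = 100. Need 100 × D ≤ 178, so D ≤ 178/100 = 1.78.
Maximum integer Detection rating = 1 (gives RPN 100; D=2 would give 200 > 178).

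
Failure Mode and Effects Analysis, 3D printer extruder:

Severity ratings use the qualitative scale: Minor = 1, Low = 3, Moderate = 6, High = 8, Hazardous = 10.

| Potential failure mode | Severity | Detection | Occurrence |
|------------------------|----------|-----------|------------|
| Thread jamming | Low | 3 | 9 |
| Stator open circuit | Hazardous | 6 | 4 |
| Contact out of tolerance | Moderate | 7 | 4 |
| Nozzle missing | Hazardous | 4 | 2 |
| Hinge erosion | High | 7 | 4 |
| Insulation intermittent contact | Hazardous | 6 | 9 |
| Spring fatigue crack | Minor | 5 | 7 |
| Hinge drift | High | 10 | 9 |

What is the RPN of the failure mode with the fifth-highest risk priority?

RPN = Severity × Occurrence × Detection:
  Thread jamming: 3 × 9 × 3 = 81
  Stator open circuit: 10 × 4 × 6 = 240
  Contact out of tolerance: 6 × 4 × 7 = 168
  Nozzle missing: 10 × 2 × 4 = 80
  Hinge erosion: 8 × 4 × 7 = 224
  Insulation intermittent contact: 10 × 9 × 6 = 540
  Spring fatigue crack: 1 × 7 × 5 = 35
  Hinge drift: 8 × 9 × 10 = 720
Sorted descending: 720, 540, 240, 224, 168, 81, 80, 35.
The fifth-highest RPN is 168 (Contact out of tolerance).

168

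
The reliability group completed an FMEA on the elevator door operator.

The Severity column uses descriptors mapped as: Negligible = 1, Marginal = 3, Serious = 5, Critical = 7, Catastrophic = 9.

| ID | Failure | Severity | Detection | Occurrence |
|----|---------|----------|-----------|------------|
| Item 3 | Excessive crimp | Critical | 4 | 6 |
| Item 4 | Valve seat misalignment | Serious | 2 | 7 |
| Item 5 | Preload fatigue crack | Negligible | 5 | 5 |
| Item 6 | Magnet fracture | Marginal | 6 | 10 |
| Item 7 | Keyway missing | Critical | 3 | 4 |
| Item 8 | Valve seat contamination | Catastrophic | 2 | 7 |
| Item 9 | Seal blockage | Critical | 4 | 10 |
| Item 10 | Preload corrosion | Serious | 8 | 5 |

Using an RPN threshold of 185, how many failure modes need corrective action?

RPN = Severity × Occurrence × Detection:
  Item 3: 7 × 6 × 4 = 168
  Item 4: 5 × 7 × 2 = 70
  Item 5: 1 × 5 × 5 = 25
  Item 6: 3 × 10 × 6 = 180
  Item 7: 7 × 4 × 3 = 84
  Item 8: 9 × 7 × 2 = 126
  Item 9: 7 × 10 × 4 = 280
  Item 10: 5 × 5 × 8 = 200
Modes with RPN ≥ 185: Item 9 (280), Item 10 (200) → 2.

2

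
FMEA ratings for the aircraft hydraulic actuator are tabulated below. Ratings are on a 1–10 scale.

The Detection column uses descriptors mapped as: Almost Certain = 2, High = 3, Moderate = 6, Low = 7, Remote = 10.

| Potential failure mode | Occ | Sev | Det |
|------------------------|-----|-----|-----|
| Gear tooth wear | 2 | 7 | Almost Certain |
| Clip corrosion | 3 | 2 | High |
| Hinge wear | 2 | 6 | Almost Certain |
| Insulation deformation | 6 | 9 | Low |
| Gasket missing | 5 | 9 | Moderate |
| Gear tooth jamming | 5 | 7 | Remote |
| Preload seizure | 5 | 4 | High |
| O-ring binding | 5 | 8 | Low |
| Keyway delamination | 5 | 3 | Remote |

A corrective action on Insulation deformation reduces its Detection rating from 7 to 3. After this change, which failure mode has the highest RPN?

Gear tooth jamming

RPN = Severity × Occurrence × Detection:
  Gear tooth wear: 7 × 2 × 2 = 28
  Clip corrosion: 2 × 3 × 3 = 18
  Hinge wear: 6 × 2 × 2 = 24
  Insulation deformation: 9 × 6 × 7 = 378
  Gasket missing: 9 × 5 × 6 = 270
  Gear tooth jamming: 7 × 5 × 10 = 350
  Preload seizure: 4 × 5 × 3 = 60
  O-ring binding: 8 × 5 × 7 = 280
  Keyway delamination: 3 × 5 × 10 = 150
After action: Insulation deformation → 9 × 6 × 3 = 162.
Revised RPNs: Gear tooth jamming=350, O-ring binding=280, Gasket missing=270, Insulation deformation=162, Keyway delamination=150, Preload seizure=60, Gear tooth wear=28, Hinge wear=24, Clip corrosion=18.
Highest is now Gear tooth jamming (350).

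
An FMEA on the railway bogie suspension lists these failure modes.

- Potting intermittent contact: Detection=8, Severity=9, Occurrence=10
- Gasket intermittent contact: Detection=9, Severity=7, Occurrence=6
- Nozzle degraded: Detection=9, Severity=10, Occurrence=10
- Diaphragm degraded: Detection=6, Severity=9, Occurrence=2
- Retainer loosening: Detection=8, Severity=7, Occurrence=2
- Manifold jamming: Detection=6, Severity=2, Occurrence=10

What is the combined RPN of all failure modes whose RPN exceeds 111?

2230

RPN = Severity × Occurrence × Detection:
  Potting intermittent contact: 9 × 10 × 8 = 720
  Gasket intermittent contact: 7 × 6 × 9 = 378
  Nozzle degraded: 10 × 10 × 9 = 900
  Diaphragm degraded: 9 × 2 × 6 = 108
  Retainer loosening: 7 × 2 × 8 = 112
  Manifold jamming: 2 × 10 × 6 = 120
RPN > 111: Potting intermittent contact (720), Gasket intermittent contact (378), Nozzle degraded (900), Retainer loosening (112), Manifold jamming (120).
Sum: 720 + 378 + 900 + 112 + 120 = 2230.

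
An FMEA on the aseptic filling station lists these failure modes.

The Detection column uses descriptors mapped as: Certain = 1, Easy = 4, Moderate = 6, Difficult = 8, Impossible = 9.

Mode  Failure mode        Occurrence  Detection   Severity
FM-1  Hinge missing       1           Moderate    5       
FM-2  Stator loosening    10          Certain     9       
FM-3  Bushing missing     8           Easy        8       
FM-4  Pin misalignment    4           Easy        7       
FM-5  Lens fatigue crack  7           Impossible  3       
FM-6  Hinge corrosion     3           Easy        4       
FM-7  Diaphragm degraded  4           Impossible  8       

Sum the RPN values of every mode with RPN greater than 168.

733

RPN = Severity × Occurrence × Detection:
  FM-1: 5 × 1 × 6 = 30
  FM-2: 9 × 10 × 1 = 90
  FM-3: 8 × 8 × 4 = 256
  FM-4: 7 × 4 × 4 = 112
  FM-5: 3 × 7 × 9 = 189
  FM-6: 4 × 3 × 4 = 48
  FM-7: 8 × 4 × 9 = 288
RPN > 168: FM-3 (256), FM-5 (189), FM-7 (288).
Sum: 256 + 189 + 288 = 733.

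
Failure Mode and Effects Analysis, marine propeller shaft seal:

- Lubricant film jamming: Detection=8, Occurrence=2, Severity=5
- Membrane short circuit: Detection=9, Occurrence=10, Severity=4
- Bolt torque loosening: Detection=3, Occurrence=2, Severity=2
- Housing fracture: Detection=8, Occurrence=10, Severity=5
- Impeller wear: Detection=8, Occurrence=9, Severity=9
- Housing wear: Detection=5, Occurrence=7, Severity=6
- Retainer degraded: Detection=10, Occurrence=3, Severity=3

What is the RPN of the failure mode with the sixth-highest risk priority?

80

RPN = Severity × Occurrence × Detection:
  Lubricant film jamming: 5 × 2 × 8 = 80
  Membrane short circuit: 4 × 10 × 9 = 360
  Bolt torque loosening: 2 × 2 × 3 = 12
  Housing fracture: 5 × 10 × 8 = 400
  Impeller wear: 9 × 9 × 8 = 648
  Housing wear: 6 × 7 × 5 = 210
  Retainer degraded: 3 × 3 × 10 = 90
Sorted descending: 648, 400, 360, 210, 90, 80, 12.
The sixth-highest RPN is 80 (Lubricant film jamming).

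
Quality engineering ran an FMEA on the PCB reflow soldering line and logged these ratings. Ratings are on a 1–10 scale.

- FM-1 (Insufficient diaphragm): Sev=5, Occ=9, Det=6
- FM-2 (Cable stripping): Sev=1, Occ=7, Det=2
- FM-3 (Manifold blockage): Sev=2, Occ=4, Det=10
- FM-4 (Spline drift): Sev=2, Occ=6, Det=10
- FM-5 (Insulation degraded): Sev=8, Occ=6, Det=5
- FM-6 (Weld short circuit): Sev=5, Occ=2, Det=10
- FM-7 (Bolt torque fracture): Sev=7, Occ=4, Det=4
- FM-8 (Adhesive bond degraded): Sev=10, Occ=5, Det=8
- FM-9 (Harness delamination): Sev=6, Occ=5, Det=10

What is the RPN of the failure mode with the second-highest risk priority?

RPN = Severity × Occurrence × Detection:
  FM-1: 5 × 9 × 6 = 270
  FM-2: 1 × 7 × 2 = 14
  FM-3: 2 × 4 × 10 = 80
  FM-4: 2 × 6 × 10 = 120
  FM-5: 8 × 6 × 5 = 240
  FM-6: 5 × 2 × 10 = 100
  FM-7: 7 × 4 × 4 = 112
  FM-8: 10 × 5 × 8 = 400
  FM-9: 6 × 5 × 10 = 300
Sorted descending: 400, 300, 270, 240, 120, 112, 100, 80, 14.
The second-highest RPN is 300 (FM-9).

300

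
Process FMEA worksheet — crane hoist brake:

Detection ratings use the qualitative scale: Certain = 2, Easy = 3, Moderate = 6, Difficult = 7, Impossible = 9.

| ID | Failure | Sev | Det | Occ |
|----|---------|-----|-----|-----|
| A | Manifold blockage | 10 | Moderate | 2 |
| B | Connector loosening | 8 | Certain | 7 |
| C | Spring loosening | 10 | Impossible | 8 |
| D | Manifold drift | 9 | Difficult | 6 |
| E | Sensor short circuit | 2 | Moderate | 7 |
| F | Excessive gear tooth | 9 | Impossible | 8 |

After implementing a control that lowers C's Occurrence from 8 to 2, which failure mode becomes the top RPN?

F

RPN = Severity × Occurrence × Detection:
  A: 10 × 2 × 6 = 120
  B: 8 × 7 × 2 = 112
  C: 10 × 8 × 9 = 720
  D: 9 × 6 × 7 = 378
  E: 2 × 7 × 6 = 84
  F: 9 × 8 × 9 = 648
After action: C → 10 × 2 × 9 = 180.
Revised RPNs: F=648, D=378, C=180, A=120, B=112, E=84.
Highest is now F (648).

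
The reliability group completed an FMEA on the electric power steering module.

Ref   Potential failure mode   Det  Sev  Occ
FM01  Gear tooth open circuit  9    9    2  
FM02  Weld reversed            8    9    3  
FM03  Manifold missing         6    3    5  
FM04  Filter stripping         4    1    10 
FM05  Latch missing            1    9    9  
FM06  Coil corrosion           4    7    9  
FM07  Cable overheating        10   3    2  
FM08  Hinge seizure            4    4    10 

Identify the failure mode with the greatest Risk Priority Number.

FM06

RPN = Severity × Occurrence × Detection:
  FM01: 9 × 2 × 9 = 162
  FM02: 9 × 3 × 8 = 216
  FM03: 3 × 5 × 6 = 90
  FM04: 1 × 10 × 4 = 40
  FM05: 9 × 9 × 1 = 81
  FM06: 7 × 9 × 4 = 252
  FM07: 3 × 2 × 10 = 60
  FM08: 4 × 10 × 4 = 160
Highest RPN is 252 → FM06.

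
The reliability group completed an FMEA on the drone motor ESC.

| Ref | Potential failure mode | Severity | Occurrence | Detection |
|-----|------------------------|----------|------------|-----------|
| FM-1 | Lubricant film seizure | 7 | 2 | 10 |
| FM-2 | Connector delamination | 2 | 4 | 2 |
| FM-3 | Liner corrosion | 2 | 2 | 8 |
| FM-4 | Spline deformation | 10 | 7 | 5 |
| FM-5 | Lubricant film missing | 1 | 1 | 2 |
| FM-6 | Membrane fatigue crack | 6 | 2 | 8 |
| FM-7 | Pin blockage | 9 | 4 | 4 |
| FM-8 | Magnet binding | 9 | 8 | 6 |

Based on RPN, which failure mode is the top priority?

RPN = Severity × Occurrence × Detection:
  FM-1: 7 × 2 × 10 = 140
  FM-2: 2 × 4 × 2 = 16
  FM-3: 2 × 2 × 8 = 32
  FM-4: 10 × 7 × 5 = 350
  FM-5: 1 × 1 × 2 = 2
  FM-6: 6 × 2 × 8 = 96
  FM-7: 9 × 4 × 4 = 144
  FM-8: 9 × 8 × 6 = 432
Highest RPN is 432 → FM-8.

FM-8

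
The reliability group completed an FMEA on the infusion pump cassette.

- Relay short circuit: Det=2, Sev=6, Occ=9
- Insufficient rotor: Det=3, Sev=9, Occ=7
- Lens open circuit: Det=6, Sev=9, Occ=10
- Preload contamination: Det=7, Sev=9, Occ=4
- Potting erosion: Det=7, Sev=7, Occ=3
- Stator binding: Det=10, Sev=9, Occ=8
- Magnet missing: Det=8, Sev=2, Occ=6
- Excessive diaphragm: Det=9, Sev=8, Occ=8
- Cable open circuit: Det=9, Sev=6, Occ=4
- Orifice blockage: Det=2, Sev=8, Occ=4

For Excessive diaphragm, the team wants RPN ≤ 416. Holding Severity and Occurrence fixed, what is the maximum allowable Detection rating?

6

Excessive diaphragm: S=8, O=8, D=9 → current RPN = 576.
Fixed product = 64. Need 64 × D ≤ 416, so D ≤ 416/64 = 6.50.
Maximum integer Detection rating = 6 (gives RPN 384; D=7 would give 448 > 416).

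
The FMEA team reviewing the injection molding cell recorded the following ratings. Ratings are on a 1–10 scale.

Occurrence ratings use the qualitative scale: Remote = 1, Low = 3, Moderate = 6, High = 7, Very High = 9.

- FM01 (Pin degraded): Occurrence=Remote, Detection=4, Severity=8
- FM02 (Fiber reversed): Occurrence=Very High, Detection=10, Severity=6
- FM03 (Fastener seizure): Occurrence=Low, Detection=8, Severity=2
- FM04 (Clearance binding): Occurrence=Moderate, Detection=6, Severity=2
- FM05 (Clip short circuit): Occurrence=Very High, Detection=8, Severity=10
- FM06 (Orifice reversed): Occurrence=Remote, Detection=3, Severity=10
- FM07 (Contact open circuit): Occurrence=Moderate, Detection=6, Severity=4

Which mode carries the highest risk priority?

FM05

RPN = Severity × Occurrence × Detection:
  FM01: 8 × 1 × 4 = 32
  FM02: 6 × 9 × 10 = 540
  FM03: 2 × 3 × 8 = 48
  FM04: 2 × 6 × 6 = 72
  FM05: 10 × 9 × 8 = 720
  FM06: 10 × 1 × 3 = 30
  FM07: 4 × 6 × 6 = 144
Highest RPN is 720 → FM05.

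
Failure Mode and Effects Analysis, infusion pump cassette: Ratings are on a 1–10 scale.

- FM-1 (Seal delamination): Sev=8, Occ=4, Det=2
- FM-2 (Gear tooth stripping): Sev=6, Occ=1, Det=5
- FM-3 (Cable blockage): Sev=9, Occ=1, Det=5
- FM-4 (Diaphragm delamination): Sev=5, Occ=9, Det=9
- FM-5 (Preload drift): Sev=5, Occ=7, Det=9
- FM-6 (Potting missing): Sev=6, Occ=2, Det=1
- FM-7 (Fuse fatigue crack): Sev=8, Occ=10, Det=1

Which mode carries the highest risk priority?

RPN = Severity × Occurrence × Detection:
  FM-1: 8 × 4 × 2 = 64
  FM-2: 6 × 1 × 5 = 30
  FM-3: 9 × 1 × 5 = 45
  FM-4: 5 × 9 × 9 = 405
  FM-5: 5 × 7 × 9 = 315
  FM-6: 6 × 2 × 1 = 12
  FM-7: 8 × 10 × 1 = 80
Highest RPN is 405 → FM-4.

FM-4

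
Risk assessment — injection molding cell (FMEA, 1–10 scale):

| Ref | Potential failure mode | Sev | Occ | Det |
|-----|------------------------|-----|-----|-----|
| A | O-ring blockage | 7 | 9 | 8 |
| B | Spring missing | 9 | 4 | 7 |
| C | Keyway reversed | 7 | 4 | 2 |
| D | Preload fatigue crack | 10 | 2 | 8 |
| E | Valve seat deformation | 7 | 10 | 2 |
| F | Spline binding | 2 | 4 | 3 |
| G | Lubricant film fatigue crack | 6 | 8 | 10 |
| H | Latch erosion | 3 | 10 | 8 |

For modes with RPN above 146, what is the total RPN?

1636

RPN = Severity × Occurrence × Detection:
  A: 7 × 9 × 8 = 504
  B: 9 × 4 × 7 = 252
  C: 7 × 4 × 2 = 56
  D: 10 × 2 × 8 = 160
  E: 7 × 10 × 2 = 140
  F: 2 × 4 × 3 = 24
  G: 6 × 8 × 10 = 480
  H: 3 × 10 × 8 = 240
RPN > 146: A (504), B (252), D (160), G (480), H (240).
Sum: 504 + 252 + 160 + 480 + 240 = 1636.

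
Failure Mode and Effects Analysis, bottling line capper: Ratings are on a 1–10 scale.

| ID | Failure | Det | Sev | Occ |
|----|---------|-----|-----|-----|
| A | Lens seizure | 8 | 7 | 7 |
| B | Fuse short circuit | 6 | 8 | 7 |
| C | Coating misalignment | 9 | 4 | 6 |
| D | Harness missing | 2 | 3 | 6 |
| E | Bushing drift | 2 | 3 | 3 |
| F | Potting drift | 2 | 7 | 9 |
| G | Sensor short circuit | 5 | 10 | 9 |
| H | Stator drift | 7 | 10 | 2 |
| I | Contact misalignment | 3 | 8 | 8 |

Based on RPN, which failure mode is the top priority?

RPN = Severity × Occurrence × Detection:
  A: 7 × 7 × 8 = 392
  B: 8 × 7 × 6 = 336
  C: 4 × 6 × 9 = 216
  D: 3 × 6 × 2 = 36
  E: 3 × 3 × 2 = 18
  F: 7 × 9 × 2 = 126
  G: 10 × 9 × 5 = 450
  H: 10 × 2 × 7 = 140
  I: 8 × 8 × 3 = 192
Highest RPN is 450 → G.

G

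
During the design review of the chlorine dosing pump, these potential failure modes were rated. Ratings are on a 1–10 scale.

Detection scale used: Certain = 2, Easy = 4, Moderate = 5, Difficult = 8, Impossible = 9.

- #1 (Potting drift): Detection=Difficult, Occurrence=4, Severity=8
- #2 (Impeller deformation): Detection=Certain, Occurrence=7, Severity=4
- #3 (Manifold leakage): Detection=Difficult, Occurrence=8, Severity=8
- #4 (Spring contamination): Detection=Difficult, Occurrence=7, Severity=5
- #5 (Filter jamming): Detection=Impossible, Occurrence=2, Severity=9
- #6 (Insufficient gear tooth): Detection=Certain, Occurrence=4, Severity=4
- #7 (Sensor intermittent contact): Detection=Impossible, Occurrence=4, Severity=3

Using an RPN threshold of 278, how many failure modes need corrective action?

2

RPN = Severity × Occurrence × Detection:
  #1: 8 × 4 × 8 = 256
  #2: 4 × 7 × 2 = 56
  #3: 8 × 8 × 8 = 512
  #4: 5 × 7 × 8 = 280
  #5: 9 × 2 × 9 = 162
  #6: 4 × 4 × 2 = 32
  #7: 3 × 4 × 9 = 108
Modes with RPN ≥ 278: #3 (512), #4 (280) → 2.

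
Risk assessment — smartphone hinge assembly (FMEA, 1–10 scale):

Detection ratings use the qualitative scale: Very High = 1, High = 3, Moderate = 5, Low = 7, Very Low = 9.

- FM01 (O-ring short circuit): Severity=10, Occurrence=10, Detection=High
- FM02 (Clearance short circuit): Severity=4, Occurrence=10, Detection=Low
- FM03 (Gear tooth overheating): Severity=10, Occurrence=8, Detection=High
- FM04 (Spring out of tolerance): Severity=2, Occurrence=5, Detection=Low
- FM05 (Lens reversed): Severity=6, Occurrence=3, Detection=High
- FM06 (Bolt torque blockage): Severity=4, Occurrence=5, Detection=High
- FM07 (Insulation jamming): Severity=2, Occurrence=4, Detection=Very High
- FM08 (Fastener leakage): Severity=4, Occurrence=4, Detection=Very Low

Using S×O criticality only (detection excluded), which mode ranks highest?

FM01

Criticality = Severity × Occurrence:
  FM01: 10 × 10 = 100
  FM02: 4 × 10 = 40
  FM03: 10 × 8 = 80
  FM04: 2 × 5 = 10
  FM05: 6 × 3 = 18
  FM06: 4 × 5 = 20
  FM07: 2 × 4 = 8
  FM08: 4 × 4 = 16
Highest criticality is 100 → FM01.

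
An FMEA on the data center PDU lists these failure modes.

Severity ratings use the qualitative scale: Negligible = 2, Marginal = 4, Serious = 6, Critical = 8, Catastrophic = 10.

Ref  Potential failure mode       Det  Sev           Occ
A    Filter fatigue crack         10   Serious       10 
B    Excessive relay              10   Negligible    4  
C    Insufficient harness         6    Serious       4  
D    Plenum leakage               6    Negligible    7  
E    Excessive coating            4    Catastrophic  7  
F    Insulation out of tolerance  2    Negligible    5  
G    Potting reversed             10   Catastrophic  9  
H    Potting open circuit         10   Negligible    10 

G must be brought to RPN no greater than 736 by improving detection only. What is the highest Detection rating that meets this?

G: S=10, O=9, D=10 → current RPN = 900.
Fixed product = 90. Need 90 × D ≤ 736, so D ≤ 736/90 = 8.18.
Maximum integer Detection rating = 8 (gives RPN 720; D=9 would give 810 > 736).

8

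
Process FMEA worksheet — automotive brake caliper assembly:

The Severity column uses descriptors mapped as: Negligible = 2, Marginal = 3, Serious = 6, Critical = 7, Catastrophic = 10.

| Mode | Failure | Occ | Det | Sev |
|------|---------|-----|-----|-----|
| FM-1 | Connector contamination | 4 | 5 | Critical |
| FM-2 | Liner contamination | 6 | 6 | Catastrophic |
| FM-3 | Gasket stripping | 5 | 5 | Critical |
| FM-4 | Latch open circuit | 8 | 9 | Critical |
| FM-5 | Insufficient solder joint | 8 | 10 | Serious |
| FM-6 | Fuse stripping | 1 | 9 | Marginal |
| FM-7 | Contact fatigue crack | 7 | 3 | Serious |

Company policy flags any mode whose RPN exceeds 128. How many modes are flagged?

5

RPN = Severity × Occurrence × Detection:
  FM-1: 7 × 4 × 5 = 140
  FM-2: 10 × 6 × 6 = 360
  FM-3: 7 × 5 × 5 = 175
  FM-4: 7 × 8 × 9 = 504
  FM-5: 6 × 8 × 10 = 480
  FM-6: 3 × 1 × 9 = 27
  FM-7: 6 × 7 × 3 = 126
Modes with RPN > 128: FM-1 (140), FM-2 (360), FM-3 (175), FM-4 (504), FM-5 (480) → 5.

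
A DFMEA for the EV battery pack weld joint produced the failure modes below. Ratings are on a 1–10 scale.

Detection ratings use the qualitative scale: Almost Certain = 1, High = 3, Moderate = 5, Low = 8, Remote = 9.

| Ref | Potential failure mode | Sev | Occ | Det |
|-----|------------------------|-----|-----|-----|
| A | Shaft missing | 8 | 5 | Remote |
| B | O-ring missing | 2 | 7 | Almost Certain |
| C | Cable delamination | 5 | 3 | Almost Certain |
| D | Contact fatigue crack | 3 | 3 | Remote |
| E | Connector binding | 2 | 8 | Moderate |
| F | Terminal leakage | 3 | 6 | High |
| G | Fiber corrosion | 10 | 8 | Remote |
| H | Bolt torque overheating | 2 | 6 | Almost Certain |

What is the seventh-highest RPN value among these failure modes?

14

RPN = Severity × Occurrence × Detection:
  A: 8 × 5 × 9 = 360
  B: 2 × 7 × 1 = 14
  C: 5 × 3 × 1 = 15
  D: 3 × 3 × 9 = 81
  E: 2 × 8 × 5 = 80
  F: 3 × 6 × 3 = 54
  G: 10 × 8 × 9 = 720
  H: 2 × 6 × 1 = 12
Sorted descending: 720, 360, 81, 80, 54, 15, 14, 12.
The seventh-highest RPN is 14 (B).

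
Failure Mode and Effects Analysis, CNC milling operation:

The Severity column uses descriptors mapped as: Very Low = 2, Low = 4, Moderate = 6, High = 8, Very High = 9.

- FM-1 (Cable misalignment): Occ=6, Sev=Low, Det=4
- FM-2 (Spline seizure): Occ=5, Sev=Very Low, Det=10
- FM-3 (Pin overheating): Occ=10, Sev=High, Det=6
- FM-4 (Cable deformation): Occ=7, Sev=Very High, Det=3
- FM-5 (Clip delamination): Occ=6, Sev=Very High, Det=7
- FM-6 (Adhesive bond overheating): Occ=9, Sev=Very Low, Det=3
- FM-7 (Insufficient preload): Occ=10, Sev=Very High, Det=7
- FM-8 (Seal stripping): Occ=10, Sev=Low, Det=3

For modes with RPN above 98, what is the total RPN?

1897

RPN = Severity × Occurrence × Detection:
  FM-1: 4 × 6 × 4 = 96
  FM-2: 2 × 5 × 10 = 100
  FM-3: 8 × 10 × 6 = 480
  FM-4: 9 × 7 × 3 = 189
  FM-5: 9 × 6 × 7 = 378
  FM-6: 2 × 9 × 3 = 54
  FM-7: 9 × 10 × 7 = 630
  FM-8: 4 × 10 × 3 = 120
RPN > 98: FM-2 (100), FM-3 (480), FM-4 (189), FM-5 (378), FM-7 (630), FM-8 (120).
Sum: 100 + 480 + 189 + 378 + 630 + 120 = 1897.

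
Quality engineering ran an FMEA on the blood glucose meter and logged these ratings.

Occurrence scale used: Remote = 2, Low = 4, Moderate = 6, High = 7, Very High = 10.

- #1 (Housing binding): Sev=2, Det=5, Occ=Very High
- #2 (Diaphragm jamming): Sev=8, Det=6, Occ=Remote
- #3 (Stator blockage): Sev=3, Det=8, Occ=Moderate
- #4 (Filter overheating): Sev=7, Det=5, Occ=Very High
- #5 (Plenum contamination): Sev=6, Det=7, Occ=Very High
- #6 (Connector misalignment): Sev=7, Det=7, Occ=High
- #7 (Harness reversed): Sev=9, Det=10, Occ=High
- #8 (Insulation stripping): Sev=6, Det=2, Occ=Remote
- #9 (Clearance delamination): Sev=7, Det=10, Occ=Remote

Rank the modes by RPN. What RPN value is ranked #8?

96

RPN = Severity × Occurrence × Detection:
  #1: 2 × 10 × 5 = 100
  #2: 8 × 2 × 6 = 96
  #3: 3 × 6 × 8 = 144
  #4: 7 × 10 × 5 = 350
  #5: 6 × 10 × 7 = 420
  #6: 7 × 7 × 7 = 343
  #7: 9 × 7 × 10 = 630
  #8: 6 × 2 × 2 = 24
  #9: 7 × 2 × 10 = 140
Sorted descending: 630, 420, 350, 343, 144, 140, 100, 96, 24.
The eighth-highest RPN is 96 (#2).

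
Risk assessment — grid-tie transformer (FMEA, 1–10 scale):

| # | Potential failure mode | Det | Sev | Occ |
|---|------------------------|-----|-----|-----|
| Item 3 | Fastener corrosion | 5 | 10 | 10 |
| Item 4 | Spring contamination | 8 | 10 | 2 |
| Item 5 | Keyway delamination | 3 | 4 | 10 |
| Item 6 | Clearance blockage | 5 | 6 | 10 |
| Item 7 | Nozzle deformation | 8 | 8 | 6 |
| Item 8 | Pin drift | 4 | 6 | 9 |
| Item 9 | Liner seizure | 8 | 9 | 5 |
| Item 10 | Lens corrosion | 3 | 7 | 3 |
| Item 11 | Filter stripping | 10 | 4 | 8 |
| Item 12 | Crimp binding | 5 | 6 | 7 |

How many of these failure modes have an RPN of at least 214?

6

RPN = Severity × Occurrence × Detection:
  Item 3: 10 × 10 × 5 = 500
  Item 4: 10 × 2 × 8 = 160
  Item 5: 4 × 10 × 3 = 120
  Item 6: 6 × 10 × 5 = 300
  Item 7: 8 × 6 × 8 = 384
  Item 8: 6 × 9 × 4 = 216
  Item 9: 9 × 5 × 8 = 360
  Item 10: 7 × 3 × 3 = 63
  Item 11: 4 × 8 × 10 = 320
  Item 12: 6 × 7 × 5 = 210
Modes with RPN ≥ 214: Item 3 (500), Item 6 (300), Item 7 (384), Item 8 (216), Item 9 (360), Item 11 (320) → 6.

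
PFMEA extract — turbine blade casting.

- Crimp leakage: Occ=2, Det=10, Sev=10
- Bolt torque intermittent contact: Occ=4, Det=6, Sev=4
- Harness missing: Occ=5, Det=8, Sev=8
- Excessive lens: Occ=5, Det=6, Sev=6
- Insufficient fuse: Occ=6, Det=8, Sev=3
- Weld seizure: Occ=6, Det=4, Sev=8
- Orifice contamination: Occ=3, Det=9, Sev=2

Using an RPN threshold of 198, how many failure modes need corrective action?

2

RPN = Severity × Occurrence × Detection:
  Crimp leakage: 10 × 2 × 10 = 200
  Bolt torque intermittent contact: 4 × 4 × 6 = 96
  Harness missing: 8 × 5 × 8 = 320
  Excessive lens: 6 × 5 × 6 = 180
  Insufficient fuse: 3 × 6 × 8 = 144
  Weld seizure: 8 × 6 × 4 = 192
  Orifice contamination: 2 × 3 × 9 = 54
Modes with RPN ≥ 198: Crimp leakage (200), Harness missing (320) → 2.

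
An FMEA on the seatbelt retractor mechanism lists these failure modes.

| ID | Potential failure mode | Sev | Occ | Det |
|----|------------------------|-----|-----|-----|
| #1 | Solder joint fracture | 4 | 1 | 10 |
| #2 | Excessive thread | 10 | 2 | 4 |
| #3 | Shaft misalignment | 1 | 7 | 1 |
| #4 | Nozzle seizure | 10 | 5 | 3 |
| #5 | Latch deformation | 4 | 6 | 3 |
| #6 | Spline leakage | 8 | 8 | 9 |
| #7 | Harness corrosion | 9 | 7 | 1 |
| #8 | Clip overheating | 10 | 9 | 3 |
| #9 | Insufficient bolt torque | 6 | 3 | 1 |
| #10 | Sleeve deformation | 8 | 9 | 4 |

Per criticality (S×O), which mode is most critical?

Criticality = Severity × Occurrence:
  #1: 4 × 1 = 4
  #2: 10 × 2 = 20
  #3: 1 × 7 = 7
  #4: 10 × 5 = 50
  #5: 4 × 6 = 24
  #6: 8 × 8 = 64
  #7: 9 × 7 = 63
  #8: 10 × 9 = 90
  #9: 6 × 3 = 18
  #10: 8 × 9 = 72
Highest criticality is 90 → #8.

#8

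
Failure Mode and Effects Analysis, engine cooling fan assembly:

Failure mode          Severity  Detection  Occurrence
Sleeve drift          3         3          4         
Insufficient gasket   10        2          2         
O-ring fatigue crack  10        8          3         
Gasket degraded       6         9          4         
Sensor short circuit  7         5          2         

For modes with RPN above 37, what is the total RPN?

566

RPN = Severity × Occurrence × Detection:
  Sleeve drift: 3 × 4 × 3 = 36
  Insufficient gasket: 10 × 2 × 2 = 40
  O-ring fatigue crack: 10 × 3 × 8 = 240
  Gasket degraded: 6 × 4 × 9 = 216
  Sensor short circuit: 7 × 2 × 5 = 70
RPN > 37: Insufficient gasket (40), O-ring fatigue crack (240), Gasket degraded (216), Sensor short circuit (70).
Sum: 40 + 240 + 216 + 70 = 566.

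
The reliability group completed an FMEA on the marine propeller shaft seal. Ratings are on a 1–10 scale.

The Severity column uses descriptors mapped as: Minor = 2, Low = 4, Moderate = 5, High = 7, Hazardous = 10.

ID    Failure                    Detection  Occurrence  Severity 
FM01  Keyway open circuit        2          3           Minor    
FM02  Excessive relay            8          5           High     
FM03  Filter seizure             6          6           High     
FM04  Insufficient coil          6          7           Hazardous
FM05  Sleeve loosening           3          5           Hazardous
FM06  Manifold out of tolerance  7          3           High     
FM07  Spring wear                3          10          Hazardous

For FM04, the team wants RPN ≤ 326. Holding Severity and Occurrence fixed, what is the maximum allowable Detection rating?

FM04: S=10, O=7, D=6 → current RPN = 420.
Fixed product = 70. Need 70 × D ≤ 326, so D ≤ 326/70 = 4.66.
Maximum integer Detection rating = 4 (gives RPN 280; D=5 would give 350 > 326).

4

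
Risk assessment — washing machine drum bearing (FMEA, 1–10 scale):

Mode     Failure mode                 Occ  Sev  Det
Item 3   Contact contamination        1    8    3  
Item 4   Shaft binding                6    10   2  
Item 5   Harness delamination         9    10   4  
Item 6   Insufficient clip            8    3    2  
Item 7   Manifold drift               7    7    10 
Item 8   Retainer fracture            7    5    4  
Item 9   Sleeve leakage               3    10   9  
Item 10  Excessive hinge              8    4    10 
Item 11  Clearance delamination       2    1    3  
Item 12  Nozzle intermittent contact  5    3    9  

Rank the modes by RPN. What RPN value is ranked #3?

320

RPN = Severity × Occurrence × Detection:
  Item 3: 8 × 1 × 3 = 24
  Item 4: 10 × 6 × 2 = 120
  Item 5: 10 × 9 × 4 = 360
  Item 6: 3 × 8 × 2 = 48
  Item 7: 7 × 7 × 10 = 490
  Item 8: 5 × 7 × 4 = 140
  Item 9: 10 × 3 × 9 = 270
  Item 10: 4 × 8 × 10 = 320
  Item 11: 1 × 2 × 3 = 6
  Item 12: 3 × 5 × 9 = 135
Sorted descending: 490, 360, 320, 270, 140, 135, 120, 48, 24, 6.
The third-highest RPN is 320 (Item 10).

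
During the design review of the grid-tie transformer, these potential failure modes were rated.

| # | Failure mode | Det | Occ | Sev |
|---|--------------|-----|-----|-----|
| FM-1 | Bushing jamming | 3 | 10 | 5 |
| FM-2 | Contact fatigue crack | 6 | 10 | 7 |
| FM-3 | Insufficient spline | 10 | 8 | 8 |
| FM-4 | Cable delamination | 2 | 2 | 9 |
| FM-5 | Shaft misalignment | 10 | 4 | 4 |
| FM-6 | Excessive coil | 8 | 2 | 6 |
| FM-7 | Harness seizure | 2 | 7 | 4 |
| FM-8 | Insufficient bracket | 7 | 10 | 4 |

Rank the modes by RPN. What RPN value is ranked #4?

RPN = Severity × Occurrence × Detection:
  FM-1: 5 × 10 × 3 = 150
  FM-2: 7 × 10 × 6 = 420
  FM-3: 8 × 8 × 10 = 640
  FM-4: 9 × 2 × 2 = 36
  FM-5: 4 × 4 × 10 = 160
  FM-6: 6 × 2 × 8 = 96
  FM-7: 4 × 7 × 2 = 56
  FM-8: 4 × 10 × 7 = 280
Sorted descending: 640, 420, 280, 160, 150, 96, 56, 36.
The fourth-highest RPN is 160 (FM-5).

160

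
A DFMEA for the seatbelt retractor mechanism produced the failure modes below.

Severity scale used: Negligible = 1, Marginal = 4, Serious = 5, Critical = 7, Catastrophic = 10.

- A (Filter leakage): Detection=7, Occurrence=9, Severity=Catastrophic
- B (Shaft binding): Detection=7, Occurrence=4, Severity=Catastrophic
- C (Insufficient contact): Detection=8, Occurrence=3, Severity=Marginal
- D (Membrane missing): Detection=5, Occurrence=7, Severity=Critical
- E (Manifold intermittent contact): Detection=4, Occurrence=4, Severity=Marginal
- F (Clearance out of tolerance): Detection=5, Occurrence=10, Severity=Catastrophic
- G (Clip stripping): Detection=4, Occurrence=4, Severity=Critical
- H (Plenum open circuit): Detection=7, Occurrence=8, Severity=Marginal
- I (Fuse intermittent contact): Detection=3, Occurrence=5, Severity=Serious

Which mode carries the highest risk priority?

RPN = Severity × Occurrence × Detection:
  A: 10 × 9 × 7 = 630
  B: 10 × 4 × 7 = 280
  C: 4 × 3 × 8 = 96
  D: 7 × 7 × 5 = 245
  E: 4 × 4 × 4 = 64
  F: 10 × 10 × 5 = 500
  G: 7 × 4 × 4 = 112
  H: 4 × 8 × 7 = 224
  I: 5 × 5 × 3 = 75
Highest RPN is 630 → A.

A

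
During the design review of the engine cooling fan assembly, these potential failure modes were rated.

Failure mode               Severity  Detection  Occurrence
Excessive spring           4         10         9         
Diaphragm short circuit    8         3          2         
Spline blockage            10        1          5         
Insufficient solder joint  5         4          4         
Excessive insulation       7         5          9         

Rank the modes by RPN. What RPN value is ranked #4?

50

RPN = Severity × Occurrence × Detection:
  Excessive spring: 4 × 9 × 10 = 360
  Diaphragm short circuit: 8 × 2 × 3 = 48
  Spline blockage: 10 × 5 × 1 = 50
  Insufficient solder joint: 5 × 4 × 4 = 80
  Excessive insulation: 7 × 9 × 5 = 315
Sorted descending: 360, 315, 80, 50, 48.
The fourth-highest RPN is 50 (Spline blockage).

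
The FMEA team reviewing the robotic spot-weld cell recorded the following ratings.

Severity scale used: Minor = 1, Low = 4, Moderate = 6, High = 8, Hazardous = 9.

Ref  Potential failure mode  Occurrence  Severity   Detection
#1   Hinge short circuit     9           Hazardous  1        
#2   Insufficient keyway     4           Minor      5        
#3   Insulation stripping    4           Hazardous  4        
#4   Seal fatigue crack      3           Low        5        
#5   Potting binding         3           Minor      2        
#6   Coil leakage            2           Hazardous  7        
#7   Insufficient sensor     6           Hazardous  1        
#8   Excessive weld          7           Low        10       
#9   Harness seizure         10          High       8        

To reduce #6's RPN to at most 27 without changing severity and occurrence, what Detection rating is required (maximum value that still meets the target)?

1

#6: S=9, O=2, D=7 → current RPN = 126.
Fixed product = 18. Need 18 × D ≤ 27, so D ≤ 27/18 = 1.50.
Maximum integer Detection rating = 1 (gives RPN 18; D=2 would give 36 > 27).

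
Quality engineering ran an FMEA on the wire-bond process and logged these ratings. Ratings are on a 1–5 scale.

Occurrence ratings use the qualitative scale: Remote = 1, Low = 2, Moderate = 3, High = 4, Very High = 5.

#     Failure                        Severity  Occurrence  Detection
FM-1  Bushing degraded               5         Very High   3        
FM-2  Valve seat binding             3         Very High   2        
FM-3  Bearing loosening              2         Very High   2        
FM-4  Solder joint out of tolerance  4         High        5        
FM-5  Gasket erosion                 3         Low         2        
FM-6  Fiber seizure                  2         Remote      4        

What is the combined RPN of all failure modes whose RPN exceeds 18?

RPN = Severity × Occurrence × Detection:
  FM-1: 5 × 5 × 3 = 75
  FM-2: 3 × 5 × 2 = 30
  FM-3: 2 × 5 × 2 = 20
  FM-4: 4 × 4 × 5 = 80
  FM-5: 3 × 2 × 2 = 12
  FM-6: 2 × 1 × 4 = 8
RPN > 18: FM-1 (75), FM-2 (30), FM-3 (20), FM-4 (80).
Sum: 75 + 30 + 20 + 80 = 205.

205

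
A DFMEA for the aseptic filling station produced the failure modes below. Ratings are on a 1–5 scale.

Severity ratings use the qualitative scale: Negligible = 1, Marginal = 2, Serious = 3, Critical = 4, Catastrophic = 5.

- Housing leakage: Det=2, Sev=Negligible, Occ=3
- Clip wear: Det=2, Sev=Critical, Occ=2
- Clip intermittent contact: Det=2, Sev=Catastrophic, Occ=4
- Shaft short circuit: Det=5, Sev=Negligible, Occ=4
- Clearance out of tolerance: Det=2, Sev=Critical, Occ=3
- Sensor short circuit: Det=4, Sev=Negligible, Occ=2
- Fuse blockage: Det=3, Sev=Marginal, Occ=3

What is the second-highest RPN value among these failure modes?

RPN = Severity × Occurrence × Detection:
  Housing leakage: 1 × 3 × 2 = 6
  Clip wear: 4 × 2 × 2 = 16
  Clip intermittent contact: 5 × 4 × 2 = 40
  Shaft short circuit: 1 × 4 × 5 = 20
  Clearance out of tolerance: 4 × 3 × 2 = 24
  Sensor short circuit: 1 × 2 × 4 = 8
  Fuse blockage: 2 × 3 × 3 = 18
Sorted descending: 40, 24, 20, 18, 16, 8, 6.
The second-highest RPN is 24 (Clearance out of tolerance).

24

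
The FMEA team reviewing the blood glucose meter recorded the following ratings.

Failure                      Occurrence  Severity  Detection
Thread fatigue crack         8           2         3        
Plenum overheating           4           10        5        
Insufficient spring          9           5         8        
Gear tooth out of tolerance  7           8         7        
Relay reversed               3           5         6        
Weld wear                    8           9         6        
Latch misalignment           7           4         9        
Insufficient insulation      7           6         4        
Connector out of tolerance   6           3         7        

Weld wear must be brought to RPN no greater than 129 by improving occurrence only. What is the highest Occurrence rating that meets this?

Weld wear: S=9, O=8, D=6 → current RPN = 432.
Fixed product = 54. Need 54 × O ≤ 129, so O ≤ 129/54 = 2.39.
Maximum integer Occurrence rating = 2 (gives RPN 108; O=3 would give 162 > 129).

2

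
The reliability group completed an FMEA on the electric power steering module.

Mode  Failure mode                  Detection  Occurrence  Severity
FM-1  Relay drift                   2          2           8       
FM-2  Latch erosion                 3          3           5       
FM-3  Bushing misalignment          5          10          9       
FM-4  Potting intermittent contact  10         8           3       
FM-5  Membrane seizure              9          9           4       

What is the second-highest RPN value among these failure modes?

324

RPN = Severity × Occurrence × Detection:
  FM-1: 8 × 2 × 2 = 32
  FM-2: 5 × 3 × 3 = 45
  FM-3: 9 × 10 × 5 = 450
  FM-4: 3 × 8 × 10 = 240
  FM-5: 4 × 9 × 9 = 324
Sorted descending: 450, 324, 240, 45, 32.
The second-highest RPN is 324 (FM-5).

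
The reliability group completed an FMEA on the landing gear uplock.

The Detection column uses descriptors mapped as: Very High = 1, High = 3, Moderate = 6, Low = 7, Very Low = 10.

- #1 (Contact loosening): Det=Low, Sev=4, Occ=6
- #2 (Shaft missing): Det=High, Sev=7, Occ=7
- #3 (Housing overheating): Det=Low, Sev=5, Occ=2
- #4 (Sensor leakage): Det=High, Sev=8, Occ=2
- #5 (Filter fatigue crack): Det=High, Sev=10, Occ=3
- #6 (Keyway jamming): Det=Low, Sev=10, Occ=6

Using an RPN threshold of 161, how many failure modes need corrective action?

RPN = Severity × Occurrence × Detection:
  #1: 4 × 6 × 7 = 168
  #2: 7 × 7 × 3 = 147
  #3: 5 × 2 × 7 = 70
  #4: 8 × 2 × 3 = 48
  #5: 10 × 3 × 3 = 90
  #6: 10 × 6 × 7 = 420
Modes with RPN ≥ 161: #1 (168), #6 (420) → 2.

2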